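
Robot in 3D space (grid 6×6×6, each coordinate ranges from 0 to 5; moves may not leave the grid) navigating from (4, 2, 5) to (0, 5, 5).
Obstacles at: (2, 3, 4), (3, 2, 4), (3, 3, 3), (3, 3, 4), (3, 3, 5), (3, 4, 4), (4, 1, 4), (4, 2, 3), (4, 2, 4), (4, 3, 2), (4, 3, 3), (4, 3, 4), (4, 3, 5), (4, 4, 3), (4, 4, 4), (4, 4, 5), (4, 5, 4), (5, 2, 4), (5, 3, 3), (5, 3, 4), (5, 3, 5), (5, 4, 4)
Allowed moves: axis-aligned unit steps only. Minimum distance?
7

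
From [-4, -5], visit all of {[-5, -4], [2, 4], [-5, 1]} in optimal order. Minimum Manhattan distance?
17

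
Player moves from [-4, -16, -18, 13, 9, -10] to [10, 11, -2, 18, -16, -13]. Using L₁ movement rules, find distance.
90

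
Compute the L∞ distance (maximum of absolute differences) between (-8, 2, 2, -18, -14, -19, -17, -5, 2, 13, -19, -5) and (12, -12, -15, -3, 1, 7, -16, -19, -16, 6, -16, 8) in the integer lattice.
26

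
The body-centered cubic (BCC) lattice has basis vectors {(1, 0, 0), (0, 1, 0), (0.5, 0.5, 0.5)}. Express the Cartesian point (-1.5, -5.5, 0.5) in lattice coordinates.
-2b₁ - 6b₂ + b₃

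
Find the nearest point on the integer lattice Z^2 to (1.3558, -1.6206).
(1, -2)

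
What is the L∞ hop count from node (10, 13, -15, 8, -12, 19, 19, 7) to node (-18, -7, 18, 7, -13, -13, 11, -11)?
33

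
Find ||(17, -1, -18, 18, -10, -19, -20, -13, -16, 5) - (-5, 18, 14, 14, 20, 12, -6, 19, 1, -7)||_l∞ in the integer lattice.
32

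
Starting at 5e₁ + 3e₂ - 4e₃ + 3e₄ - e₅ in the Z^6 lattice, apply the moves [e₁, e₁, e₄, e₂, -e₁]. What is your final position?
(6, 4, -4, 4, -1, 0)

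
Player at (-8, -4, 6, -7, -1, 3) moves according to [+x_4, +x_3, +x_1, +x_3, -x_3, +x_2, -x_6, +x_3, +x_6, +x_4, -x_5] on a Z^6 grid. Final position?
(-7, -3, 8, -5, -2, 3)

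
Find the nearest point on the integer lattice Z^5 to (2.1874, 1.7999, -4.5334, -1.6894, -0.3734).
(2, 2, -5, -2, 0)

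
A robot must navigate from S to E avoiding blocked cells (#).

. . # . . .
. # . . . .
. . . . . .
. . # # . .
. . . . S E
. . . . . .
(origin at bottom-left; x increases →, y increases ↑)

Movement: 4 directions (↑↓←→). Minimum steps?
1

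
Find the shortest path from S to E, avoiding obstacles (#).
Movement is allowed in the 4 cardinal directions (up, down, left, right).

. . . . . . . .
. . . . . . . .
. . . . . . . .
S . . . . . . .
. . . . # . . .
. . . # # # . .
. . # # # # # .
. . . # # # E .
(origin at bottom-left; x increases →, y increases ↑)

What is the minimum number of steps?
12
(one shortest path: (0, 4) → (1, 4) → (2, 4) → (3, 4) → (4, 4) → (5, 4) → (6, 4) → (7, 4) → (7, 3) → (7, 2) → (7, 1) → (7, 0) → (6, 0))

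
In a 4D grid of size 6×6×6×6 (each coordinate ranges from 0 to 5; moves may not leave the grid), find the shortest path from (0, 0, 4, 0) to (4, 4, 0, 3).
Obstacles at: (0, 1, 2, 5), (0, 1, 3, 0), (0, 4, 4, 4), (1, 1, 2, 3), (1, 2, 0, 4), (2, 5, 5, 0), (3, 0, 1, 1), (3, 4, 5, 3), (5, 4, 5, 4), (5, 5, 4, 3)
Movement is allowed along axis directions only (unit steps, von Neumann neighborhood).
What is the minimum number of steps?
15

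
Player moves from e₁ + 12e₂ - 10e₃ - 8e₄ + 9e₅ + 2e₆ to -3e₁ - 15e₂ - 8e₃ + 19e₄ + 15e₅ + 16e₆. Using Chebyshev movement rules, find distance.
27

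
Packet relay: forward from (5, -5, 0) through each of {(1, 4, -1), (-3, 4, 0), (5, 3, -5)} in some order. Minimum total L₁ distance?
27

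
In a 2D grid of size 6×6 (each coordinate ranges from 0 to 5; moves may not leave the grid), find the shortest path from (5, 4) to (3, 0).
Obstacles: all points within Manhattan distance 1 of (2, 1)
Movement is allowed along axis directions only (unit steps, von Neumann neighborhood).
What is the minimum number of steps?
6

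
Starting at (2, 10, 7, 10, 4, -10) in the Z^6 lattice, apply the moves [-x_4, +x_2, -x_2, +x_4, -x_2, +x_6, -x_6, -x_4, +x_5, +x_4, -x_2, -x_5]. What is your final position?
(2, 8, 7, 10, 4, -10)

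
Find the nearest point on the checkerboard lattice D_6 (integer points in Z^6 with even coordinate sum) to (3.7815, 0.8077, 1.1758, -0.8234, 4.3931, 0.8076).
(4, 1, 1, -1, 4, 1)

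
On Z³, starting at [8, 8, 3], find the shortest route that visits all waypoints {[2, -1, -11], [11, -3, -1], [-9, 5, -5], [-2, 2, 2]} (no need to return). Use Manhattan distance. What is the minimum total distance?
76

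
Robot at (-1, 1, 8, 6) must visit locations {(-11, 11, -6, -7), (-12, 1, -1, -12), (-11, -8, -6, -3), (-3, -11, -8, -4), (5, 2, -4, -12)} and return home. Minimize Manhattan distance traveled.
156
(one optimal route: (-1, 1, 8, 6) → (-3, -11, -8, -4) → (-11, -8, -6, -3) → (-11, 11, -6, -7) → (-12, 1, -1, -12) → (5, 2, -4, -12) → (-1, 1, 8, 6))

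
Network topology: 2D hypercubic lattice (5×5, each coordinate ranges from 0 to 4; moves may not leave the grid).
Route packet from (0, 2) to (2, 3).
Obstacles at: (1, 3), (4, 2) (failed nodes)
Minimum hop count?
3
(one shortest path: (0, 2) → (1, 2) → (2, 2) → (2, 3))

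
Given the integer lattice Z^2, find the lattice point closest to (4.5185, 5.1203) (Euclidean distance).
(5, 5)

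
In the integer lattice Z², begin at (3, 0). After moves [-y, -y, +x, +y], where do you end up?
(4, -1)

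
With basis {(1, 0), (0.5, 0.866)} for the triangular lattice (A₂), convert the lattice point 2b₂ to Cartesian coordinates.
(1, 1.732)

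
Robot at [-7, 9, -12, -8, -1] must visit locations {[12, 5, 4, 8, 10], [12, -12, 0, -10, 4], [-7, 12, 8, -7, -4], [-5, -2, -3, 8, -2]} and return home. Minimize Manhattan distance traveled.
216
(one optimal route: (-7, 9, -12, -8, -1) → (-7, 12, 8, -7, -4) → (12, -12, 0, -10, 4) → (12, 5, 4, 8, 10) → (-5, -2, -3, 8, -2) → (-7, 9, -12, -8, -1))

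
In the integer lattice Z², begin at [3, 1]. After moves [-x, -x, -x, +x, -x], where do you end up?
(0, 1)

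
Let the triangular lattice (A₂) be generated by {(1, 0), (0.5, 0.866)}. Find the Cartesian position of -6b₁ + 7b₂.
(-2.5, 6.062)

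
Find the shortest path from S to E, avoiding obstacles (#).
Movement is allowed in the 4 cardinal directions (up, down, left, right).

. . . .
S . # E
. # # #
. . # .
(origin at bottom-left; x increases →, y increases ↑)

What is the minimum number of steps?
5
(one shortest path: (0, 2) → (1, 2) → (1, 3) → (2, 3) → (3, 3) → (3, 2))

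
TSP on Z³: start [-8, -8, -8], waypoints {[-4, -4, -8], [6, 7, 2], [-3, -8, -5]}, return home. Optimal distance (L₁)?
78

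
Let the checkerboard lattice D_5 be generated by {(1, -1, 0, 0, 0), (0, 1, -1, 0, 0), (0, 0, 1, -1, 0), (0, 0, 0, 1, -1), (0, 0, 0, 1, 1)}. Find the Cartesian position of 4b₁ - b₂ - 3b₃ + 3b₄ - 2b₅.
(4, -5, -2, 4, -5)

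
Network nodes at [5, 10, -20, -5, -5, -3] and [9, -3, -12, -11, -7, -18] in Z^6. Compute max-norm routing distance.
15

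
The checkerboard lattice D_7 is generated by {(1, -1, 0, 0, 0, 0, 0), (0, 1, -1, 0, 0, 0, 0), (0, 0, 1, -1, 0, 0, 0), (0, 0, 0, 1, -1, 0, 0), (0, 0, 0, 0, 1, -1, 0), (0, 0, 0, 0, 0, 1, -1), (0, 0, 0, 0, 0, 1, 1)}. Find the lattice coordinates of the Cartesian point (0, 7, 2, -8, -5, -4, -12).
7b₂ + 9b₃ + b₄ - 4b₅ + 2b₆ - 10b₇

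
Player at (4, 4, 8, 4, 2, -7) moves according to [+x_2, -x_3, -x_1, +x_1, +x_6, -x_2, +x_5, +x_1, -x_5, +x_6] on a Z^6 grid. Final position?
(5, 4, 7, 4, 2, -5)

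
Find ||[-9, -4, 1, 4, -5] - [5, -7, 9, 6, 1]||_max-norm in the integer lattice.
14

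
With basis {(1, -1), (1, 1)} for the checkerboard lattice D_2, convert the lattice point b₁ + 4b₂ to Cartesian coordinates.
(5, 3)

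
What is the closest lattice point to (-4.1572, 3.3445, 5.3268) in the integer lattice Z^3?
(-4, 3, 5)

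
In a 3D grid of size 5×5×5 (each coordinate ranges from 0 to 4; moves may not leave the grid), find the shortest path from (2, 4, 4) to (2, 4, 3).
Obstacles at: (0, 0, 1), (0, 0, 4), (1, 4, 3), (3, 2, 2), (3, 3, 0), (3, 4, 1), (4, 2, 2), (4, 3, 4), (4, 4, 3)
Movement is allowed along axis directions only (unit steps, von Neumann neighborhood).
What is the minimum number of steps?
1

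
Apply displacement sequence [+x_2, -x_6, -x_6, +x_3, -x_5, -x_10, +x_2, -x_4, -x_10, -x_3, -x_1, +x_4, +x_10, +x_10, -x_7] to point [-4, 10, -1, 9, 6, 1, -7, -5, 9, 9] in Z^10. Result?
(-5, 12, -1, 9, 5, -1, -8, -5, 9, 9)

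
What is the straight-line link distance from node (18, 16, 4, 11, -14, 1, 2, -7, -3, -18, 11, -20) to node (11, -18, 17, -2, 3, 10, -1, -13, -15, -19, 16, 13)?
56.7186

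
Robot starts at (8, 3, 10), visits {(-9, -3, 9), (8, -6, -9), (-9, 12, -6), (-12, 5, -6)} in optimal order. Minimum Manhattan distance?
98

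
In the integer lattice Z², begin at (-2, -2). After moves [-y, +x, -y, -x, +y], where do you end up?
(-2, -3)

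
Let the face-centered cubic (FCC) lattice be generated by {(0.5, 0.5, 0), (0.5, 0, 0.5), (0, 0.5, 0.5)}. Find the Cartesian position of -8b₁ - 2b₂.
(-5, -4, -1)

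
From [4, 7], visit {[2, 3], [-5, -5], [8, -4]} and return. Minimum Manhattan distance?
50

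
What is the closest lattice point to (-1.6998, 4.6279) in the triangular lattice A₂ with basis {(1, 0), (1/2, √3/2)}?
(-1.5, 4.33)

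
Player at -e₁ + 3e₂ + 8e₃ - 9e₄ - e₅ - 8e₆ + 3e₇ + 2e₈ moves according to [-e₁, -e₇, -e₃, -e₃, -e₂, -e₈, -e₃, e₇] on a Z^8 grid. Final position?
(-2, 2, 5, -9, -1, -8, 3, 1)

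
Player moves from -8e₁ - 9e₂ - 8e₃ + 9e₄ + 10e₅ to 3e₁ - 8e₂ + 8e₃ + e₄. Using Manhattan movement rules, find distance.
46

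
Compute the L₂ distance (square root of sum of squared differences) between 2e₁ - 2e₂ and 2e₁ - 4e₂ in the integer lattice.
2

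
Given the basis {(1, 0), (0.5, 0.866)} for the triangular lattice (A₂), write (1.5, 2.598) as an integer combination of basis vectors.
3b₂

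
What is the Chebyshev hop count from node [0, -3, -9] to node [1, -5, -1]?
8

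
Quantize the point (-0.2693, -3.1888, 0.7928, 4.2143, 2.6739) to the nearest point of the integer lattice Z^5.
(0, -3, 1, 4, 3)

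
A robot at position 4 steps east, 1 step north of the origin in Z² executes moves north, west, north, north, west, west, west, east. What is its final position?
(1, 4)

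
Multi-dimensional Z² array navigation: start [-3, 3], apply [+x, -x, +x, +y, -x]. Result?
(-3, 4)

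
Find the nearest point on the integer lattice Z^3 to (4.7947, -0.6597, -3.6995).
(5, -1, -4)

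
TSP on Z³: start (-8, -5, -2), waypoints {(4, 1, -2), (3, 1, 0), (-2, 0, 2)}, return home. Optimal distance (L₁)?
44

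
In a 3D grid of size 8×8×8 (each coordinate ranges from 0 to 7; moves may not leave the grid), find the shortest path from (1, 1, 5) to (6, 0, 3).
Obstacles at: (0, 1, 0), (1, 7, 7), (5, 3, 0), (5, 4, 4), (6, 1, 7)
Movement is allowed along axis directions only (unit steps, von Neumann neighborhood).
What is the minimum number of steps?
8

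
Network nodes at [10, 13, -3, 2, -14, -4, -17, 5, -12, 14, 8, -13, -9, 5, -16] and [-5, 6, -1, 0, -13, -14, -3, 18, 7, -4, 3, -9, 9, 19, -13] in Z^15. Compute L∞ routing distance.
19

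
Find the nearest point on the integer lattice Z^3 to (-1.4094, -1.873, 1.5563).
(-1, -2, 2)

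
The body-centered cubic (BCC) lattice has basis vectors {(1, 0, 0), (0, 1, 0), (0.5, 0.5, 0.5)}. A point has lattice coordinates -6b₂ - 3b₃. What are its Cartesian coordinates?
(-1.5, -7.5, -1.5)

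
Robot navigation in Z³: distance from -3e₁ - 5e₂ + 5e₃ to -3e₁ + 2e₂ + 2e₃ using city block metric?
10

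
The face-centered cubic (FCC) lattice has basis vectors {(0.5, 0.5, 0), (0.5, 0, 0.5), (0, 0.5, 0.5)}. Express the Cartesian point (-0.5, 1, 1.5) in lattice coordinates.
-b₁ + 3b₃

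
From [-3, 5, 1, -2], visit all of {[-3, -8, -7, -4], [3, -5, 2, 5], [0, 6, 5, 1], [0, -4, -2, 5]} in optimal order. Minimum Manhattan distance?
61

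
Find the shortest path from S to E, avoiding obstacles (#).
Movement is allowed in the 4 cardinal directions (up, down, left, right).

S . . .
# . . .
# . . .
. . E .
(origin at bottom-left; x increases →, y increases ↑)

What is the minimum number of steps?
5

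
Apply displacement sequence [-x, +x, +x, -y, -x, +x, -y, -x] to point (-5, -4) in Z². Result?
(-5, -6)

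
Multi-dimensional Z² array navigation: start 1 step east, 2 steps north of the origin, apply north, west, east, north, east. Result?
(2, 4)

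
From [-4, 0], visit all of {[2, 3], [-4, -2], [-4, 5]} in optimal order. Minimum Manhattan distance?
17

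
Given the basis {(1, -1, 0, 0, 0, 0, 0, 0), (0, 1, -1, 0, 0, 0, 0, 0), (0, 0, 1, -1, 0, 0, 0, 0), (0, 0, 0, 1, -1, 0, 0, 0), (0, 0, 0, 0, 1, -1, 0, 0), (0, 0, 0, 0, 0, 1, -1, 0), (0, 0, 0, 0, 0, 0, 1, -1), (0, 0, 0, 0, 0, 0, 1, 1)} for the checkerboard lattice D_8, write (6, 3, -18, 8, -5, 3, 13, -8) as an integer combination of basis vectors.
6b₁ + 9b₂ - 9b₃ - b₄ - 6b₅ - 3b₆ + 9b₇ + b₈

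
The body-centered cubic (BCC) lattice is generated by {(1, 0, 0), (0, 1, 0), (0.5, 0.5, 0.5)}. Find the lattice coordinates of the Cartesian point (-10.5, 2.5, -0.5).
-10b₁ + 3b₂ - b₃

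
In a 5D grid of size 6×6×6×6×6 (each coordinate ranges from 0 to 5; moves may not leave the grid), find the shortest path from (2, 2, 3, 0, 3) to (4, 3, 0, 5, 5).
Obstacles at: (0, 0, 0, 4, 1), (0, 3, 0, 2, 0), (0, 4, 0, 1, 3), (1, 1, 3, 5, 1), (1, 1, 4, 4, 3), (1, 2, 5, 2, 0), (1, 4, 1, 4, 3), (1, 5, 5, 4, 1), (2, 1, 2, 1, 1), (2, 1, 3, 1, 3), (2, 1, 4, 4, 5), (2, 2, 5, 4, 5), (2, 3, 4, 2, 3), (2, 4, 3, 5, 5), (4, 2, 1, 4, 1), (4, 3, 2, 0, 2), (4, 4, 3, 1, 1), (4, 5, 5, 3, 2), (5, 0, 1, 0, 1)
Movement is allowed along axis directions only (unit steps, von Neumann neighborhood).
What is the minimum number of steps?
13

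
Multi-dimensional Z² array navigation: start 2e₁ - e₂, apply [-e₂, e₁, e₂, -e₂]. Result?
(3, -2)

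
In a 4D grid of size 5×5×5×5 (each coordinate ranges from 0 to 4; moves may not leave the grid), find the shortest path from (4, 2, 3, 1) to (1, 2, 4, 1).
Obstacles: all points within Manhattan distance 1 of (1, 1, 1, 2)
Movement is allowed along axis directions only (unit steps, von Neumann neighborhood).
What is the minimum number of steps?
4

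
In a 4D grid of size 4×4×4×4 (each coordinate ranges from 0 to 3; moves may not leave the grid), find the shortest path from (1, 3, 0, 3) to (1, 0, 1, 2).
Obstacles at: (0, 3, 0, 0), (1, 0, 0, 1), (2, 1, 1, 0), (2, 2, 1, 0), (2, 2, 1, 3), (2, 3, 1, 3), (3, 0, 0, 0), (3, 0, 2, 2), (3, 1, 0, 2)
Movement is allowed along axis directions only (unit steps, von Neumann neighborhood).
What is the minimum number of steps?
5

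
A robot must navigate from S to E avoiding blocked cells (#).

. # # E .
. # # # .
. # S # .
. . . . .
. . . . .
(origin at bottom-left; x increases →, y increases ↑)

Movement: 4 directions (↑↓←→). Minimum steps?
7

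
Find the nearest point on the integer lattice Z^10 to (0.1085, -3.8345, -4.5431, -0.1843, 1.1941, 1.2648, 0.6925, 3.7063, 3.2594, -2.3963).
(0, -4, -5, 0, 1, 1, 1, 4, 3, -2)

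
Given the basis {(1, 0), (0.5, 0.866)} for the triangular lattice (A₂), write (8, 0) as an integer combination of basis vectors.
8b₁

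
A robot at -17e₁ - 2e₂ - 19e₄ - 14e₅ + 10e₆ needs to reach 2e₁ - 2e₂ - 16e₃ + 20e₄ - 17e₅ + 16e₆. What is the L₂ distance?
46.7226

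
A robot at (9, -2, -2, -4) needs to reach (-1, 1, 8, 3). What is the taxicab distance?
30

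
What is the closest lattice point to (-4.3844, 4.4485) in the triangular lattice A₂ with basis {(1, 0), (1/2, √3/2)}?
(-4.5, 4.33)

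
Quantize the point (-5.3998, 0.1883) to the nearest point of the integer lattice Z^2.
(-5, 0)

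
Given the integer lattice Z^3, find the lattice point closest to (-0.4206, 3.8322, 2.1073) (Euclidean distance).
(0, 4, 2)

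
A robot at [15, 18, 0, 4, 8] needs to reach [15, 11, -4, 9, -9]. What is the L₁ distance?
33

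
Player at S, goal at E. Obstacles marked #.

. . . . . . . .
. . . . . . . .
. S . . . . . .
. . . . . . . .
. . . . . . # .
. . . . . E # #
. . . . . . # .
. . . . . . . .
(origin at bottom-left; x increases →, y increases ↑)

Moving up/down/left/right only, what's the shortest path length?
7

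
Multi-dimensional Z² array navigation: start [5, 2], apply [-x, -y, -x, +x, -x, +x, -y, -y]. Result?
(4, -1)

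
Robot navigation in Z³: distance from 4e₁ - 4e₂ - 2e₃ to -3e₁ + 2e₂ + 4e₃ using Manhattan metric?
19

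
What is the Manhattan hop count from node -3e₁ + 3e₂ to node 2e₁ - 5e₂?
13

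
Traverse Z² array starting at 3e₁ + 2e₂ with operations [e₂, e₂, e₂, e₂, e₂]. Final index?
(3, 7)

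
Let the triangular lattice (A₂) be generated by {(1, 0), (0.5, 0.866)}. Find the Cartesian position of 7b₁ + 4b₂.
(9, 3.464)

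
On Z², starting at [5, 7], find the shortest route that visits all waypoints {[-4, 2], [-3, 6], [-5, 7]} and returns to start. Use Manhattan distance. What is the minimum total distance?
30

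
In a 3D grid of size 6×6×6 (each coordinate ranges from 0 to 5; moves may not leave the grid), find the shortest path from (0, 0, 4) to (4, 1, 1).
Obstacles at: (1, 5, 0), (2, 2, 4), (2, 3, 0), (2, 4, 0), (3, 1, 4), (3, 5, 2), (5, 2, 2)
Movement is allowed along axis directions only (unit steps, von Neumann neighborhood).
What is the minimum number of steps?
8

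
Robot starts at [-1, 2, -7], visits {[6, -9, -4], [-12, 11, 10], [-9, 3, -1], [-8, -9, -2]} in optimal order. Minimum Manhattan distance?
73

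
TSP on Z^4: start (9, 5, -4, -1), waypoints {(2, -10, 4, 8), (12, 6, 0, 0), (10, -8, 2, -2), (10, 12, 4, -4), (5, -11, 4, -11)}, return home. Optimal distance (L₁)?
126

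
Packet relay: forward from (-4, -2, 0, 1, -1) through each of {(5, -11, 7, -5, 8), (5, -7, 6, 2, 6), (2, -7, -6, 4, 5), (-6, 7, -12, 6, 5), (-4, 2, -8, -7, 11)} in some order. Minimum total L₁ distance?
124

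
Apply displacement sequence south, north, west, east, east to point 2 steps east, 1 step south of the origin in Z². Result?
(3, -1)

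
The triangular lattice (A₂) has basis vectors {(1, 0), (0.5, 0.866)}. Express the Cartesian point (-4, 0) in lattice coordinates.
-4b₁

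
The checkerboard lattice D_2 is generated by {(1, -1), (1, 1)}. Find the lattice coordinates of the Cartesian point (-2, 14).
-8b₁ + 6b₂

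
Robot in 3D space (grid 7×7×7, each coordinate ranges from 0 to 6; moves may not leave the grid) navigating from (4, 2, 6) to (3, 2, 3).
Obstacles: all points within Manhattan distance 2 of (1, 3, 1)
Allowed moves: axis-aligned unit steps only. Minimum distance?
4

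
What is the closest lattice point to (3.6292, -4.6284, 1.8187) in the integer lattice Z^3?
(4, -5, 2)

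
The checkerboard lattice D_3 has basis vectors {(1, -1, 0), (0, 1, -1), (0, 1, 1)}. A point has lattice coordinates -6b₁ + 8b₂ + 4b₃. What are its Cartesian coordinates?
(-6, 18, -4)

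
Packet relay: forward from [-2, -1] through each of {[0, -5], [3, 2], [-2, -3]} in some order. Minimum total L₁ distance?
16
(one optimal route: (-2, -1) → (-2, -3) → (0, -5) → (3, 2))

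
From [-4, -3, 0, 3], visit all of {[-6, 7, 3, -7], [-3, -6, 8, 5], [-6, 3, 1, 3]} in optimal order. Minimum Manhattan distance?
51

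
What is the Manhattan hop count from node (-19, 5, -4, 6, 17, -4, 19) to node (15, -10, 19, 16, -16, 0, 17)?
121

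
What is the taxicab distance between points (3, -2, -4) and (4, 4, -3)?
8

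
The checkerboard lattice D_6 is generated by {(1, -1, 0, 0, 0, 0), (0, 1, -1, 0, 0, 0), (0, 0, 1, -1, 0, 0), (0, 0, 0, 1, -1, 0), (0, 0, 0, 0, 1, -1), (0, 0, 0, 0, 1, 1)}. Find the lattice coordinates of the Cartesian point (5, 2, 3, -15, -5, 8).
5b₁ + 7b₂ + 10b₃ - 5b₄ - 9b₅ - b₆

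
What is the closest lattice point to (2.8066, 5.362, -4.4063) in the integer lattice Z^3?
(3, 5, -4)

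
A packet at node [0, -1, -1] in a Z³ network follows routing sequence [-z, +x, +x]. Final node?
(2, -1, -2)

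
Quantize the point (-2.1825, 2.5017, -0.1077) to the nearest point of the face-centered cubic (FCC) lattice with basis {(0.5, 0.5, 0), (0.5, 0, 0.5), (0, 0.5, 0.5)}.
(-2.5, 2.5, 0)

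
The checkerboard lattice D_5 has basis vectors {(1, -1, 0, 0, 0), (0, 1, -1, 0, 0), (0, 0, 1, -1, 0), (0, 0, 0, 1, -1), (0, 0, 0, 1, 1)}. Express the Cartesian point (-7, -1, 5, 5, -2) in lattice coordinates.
-7b₁ - 8b₂ - 3b₃ + 2b₄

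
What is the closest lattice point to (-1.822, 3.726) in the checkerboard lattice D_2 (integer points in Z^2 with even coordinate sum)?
(-2, 4)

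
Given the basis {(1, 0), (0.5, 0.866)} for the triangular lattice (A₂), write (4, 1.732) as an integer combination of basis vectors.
3b₁ + 2b₂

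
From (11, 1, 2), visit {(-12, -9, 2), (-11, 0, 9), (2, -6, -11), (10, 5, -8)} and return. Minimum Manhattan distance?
114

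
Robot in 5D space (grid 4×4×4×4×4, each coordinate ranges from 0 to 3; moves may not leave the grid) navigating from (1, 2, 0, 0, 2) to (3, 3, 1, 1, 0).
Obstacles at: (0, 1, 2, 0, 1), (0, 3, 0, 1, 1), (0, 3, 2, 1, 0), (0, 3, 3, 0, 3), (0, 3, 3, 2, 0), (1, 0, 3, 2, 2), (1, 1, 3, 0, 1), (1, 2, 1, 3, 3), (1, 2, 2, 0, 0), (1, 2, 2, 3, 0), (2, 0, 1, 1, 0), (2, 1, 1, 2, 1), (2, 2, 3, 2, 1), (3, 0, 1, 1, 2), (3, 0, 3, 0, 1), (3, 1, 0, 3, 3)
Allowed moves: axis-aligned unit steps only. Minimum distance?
7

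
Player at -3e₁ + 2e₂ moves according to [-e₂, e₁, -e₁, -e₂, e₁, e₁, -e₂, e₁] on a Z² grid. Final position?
(0, -1)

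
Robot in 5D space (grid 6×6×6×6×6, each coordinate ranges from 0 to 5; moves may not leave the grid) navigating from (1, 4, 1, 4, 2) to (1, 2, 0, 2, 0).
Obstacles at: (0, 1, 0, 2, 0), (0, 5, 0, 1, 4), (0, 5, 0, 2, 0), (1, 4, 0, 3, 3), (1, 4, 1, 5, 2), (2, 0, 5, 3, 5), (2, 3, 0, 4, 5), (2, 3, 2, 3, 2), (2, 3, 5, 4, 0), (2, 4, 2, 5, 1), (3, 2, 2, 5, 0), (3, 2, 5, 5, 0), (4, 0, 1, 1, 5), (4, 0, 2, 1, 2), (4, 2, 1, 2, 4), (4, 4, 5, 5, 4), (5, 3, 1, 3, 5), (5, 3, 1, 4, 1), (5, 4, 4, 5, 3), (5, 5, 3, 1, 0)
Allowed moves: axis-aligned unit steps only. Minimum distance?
7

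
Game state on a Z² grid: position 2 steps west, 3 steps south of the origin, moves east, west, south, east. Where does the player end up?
(-1, -4)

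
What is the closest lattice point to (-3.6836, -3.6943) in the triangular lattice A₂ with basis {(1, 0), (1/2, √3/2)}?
(-4, -3.464)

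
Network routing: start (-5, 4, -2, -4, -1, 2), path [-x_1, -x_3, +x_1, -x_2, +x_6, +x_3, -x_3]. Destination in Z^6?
(-5, 3, -3, -4, -1, 3)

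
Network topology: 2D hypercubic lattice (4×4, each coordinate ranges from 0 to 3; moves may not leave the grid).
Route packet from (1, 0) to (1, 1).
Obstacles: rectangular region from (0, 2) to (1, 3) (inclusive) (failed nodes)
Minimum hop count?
1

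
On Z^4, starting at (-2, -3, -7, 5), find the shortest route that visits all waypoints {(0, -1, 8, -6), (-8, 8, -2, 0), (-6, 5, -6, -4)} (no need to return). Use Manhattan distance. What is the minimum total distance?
68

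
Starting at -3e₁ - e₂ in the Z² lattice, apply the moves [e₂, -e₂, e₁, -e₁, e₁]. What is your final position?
(-2, -1)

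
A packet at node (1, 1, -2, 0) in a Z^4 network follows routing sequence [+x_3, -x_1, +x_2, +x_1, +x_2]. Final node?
(1, 3, -1, 0)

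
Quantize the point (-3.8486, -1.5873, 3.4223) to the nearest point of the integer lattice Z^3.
(-4, -2, 3)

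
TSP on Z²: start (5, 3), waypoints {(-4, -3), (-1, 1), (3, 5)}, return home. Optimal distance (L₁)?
34
(one optimal route: (5, 3) → (-4, -3) → (-1, 1) → (3, 5) → (5, 3))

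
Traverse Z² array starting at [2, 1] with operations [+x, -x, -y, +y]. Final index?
(2, 1)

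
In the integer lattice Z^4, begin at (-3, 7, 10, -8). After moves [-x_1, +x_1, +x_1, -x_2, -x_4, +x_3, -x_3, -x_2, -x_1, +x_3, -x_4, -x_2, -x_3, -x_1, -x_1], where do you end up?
(-5, 4, 10, -10)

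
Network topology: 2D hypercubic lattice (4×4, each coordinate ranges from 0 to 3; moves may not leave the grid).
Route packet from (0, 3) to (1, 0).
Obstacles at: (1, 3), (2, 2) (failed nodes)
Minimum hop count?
4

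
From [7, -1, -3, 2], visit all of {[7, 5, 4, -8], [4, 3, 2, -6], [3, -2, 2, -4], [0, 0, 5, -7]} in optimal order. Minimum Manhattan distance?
47
(one optimal route: (7, -1, -3, 2) → (3, -2, 2, -4) → (4, 3, 2, -6) → (7, 5, 4, -8) → (0, 0, 5, -7))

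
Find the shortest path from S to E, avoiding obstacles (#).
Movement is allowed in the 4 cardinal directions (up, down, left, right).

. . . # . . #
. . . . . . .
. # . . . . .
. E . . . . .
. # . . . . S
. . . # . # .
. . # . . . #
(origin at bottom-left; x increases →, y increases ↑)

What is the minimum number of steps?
6
(one shortest path: (6, 2) → (5, 2) → (4, 2) → (3, 2) → (2, 2) → (2, 3) → (1, 3))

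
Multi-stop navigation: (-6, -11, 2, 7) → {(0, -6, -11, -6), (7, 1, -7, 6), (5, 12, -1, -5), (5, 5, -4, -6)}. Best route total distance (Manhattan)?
99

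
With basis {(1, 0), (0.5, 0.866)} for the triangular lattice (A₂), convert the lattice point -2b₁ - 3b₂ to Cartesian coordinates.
(-3.5, -2.598)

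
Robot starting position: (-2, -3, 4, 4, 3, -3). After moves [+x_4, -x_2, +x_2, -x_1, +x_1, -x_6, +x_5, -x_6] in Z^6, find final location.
(-2, -3, 4, 5, 4, -5)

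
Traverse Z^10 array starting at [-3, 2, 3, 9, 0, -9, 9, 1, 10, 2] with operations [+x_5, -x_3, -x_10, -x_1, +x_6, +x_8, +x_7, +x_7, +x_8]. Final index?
(-4, 2, 2, 9, 1, -8, 11, 3, 10, 1)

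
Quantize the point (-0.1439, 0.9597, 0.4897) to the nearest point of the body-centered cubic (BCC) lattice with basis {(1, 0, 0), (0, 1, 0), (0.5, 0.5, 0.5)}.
(0, 1, 0)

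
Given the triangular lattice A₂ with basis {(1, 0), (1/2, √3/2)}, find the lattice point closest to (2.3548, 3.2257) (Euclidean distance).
(2, 3.464)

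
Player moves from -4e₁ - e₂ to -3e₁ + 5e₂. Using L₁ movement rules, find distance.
7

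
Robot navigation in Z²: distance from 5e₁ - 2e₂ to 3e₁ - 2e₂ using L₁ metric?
2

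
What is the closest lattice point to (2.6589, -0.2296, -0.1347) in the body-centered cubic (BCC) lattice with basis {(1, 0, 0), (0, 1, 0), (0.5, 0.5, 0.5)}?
(3, 0, 0)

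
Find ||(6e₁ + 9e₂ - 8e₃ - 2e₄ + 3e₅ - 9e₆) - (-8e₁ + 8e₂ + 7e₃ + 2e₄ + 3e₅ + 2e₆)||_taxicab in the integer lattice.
45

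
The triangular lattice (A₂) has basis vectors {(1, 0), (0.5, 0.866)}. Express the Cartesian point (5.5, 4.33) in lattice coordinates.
3b₁ + 5b₂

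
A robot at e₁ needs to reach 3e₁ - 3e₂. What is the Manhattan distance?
5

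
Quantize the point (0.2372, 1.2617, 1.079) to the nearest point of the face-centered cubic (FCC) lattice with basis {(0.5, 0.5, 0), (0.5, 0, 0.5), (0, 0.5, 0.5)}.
(0, 1, 1)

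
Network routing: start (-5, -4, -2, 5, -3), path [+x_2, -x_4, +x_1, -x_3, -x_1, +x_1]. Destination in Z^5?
(-4, -3, -3, 4, -3)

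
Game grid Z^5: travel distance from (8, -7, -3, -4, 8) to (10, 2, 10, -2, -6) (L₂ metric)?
21.3073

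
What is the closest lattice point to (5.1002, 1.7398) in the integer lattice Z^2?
(5, 2)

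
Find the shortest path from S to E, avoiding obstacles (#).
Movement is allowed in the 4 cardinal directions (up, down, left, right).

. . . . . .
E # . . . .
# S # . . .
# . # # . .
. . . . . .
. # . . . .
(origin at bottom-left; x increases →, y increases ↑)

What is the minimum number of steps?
14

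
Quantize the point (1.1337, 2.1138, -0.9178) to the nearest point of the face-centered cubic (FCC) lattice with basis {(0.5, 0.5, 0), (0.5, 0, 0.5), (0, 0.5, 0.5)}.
(1, 2, -1)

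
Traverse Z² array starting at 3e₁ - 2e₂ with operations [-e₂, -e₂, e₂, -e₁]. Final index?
(2, -3)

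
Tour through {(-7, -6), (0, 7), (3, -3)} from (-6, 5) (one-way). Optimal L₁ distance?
34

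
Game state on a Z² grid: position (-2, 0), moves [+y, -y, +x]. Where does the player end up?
(-1, 0)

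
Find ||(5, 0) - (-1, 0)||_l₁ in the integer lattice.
6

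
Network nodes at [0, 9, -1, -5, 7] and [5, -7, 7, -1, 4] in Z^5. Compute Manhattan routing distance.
36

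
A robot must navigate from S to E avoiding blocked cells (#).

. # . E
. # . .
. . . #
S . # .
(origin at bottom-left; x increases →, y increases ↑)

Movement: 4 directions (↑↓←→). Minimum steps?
6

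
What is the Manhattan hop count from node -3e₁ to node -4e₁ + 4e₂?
5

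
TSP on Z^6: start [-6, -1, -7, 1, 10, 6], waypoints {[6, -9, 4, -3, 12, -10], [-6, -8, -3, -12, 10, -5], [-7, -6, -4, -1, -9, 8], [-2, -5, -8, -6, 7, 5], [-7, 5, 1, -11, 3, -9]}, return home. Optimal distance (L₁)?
220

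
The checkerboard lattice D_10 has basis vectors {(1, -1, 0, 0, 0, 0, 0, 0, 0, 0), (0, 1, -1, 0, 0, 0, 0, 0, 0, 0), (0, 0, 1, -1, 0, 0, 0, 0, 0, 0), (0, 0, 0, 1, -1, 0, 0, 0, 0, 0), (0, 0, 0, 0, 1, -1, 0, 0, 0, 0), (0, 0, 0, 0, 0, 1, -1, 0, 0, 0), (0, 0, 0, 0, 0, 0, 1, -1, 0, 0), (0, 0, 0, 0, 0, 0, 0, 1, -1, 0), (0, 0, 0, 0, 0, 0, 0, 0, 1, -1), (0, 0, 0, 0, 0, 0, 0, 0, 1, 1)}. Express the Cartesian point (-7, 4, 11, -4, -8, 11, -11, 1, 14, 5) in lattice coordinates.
-7b₁ - 3b₂ + 8b₃ + 4b₄ - 4b₅ + 7b₆ - 4b₇ - 3b₈ + 3b₉ + 8b₁₀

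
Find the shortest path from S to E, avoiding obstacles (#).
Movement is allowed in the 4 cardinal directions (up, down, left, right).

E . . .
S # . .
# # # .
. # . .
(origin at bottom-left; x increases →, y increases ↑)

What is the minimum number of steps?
1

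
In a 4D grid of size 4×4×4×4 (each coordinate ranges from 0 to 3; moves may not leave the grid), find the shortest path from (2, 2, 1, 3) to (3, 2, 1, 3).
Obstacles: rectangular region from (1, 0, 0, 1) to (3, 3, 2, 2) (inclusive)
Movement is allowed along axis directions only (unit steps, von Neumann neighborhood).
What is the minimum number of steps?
1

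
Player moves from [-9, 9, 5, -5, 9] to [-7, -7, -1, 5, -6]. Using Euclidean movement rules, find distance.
24.9199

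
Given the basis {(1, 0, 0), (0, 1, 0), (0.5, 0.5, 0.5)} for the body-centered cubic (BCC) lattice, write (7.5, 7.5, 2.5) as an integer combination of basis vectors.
5b₁ + 5b₂ + 5b₃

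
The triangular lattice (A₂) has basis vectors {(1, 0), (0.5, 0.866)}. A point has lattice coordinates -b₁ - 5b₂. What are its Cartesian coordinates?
(-3.5, -4.33)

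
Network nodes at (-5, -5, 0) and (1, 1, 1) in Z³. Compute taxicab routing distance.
13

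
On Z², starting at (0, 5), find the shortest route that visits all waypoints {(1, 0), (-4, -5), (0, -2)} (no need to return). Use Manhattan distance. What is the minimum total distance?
16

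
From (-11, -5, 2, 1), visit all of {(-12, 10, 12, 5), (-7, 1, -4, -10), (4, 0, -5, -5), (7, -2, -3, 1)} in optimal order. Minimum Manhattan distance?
102
(one optimal route: (-11, -5, 2, 1) → (7, -2, -3, 1) → (4, 0, -5, -5) → (-7, 1, -4, -10) → (-12, 10, 12, 5))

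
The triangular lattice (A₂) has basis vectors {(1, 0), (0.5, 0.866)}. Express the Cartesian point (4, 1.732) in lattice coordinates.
3b₁ + 2b₂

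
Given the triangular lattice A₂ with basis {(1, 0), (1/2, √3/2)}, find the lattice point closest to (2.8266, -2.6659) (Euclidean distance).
(2.5, -2.598)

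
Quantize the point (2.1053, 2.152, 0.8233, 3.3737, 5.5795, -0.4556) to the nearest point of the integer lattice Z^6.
(2, 2, 1, 3, 6, 0)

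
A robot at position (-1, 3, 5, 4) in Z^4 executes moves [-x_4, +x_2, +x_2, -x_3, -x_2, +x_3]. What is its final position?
(-1, 4, 5, 3)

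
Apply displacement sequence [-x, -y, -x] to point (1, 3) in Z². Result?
(-1, 2)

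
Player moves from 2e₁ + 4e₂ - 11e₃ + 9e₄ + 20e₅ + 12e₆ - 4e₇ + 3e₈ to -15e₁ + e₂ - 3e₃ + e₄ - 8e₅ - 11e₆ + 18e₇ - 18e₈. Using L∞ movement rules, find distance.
28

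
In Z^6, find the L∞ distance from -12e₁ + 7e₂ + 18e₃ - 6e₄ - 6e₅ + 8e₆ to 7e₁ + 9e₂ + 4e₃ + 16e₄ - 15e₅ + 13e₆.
22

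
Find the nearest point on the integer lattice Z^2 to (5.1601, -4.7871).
(5, -5)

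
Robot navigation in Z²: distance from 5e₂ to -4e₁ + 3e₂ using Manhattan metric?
6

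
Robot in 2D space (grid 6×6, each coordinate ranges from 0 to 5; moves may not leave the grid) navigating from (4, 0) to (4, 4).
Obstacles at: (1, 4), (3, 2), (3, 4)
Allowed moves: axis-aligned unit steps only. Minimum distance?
4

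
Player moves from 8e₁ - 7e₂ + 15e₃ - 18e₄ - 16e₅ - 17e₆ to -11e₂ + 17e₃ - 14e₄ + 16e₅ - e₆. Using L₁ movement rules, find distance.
66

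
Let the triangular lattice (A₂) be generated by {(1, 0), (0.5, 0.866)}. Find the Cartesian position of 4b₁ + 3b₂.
(5.5, 2.598)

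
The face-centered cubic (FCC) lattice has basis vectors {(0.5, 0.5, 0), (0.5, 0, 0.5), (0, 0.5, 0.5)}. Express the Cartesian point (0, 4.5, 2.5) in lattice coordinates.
2b₁ - 2b₂ + 7b₃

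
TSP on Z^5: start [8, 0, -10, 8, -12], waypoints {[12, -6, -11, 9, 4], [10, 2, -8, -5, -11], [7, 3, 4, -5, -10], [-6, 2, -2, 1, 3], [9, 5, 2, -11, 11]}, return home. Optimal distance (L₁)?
184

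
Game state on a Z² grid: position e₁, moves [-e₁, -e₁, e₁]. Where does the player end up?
(0, 0)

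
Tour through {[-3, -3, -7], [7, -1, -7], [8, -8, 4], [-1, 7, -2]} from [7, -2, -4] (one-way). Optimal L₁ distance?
63
(one optimal route: (7, -2, -4) → (7, -1, -7) → (-3, -3, -7) → (-1, 7, -2) → (8, -8, 4))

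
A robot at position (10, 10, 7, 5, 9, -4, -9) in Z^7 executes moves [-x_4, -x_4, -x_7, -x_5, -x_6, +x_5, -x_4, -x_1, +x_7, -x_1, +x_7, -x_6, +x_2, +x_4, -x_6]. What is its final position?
(8, 11, 7, 3, 9, -7, -8)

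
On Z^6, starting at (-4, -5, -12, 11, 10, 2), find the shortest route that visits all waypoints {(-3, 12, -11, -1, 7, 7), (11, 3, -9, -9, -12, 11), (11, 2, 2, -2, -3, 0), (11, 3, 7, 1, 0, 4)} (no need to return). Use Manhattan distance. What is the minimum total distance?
147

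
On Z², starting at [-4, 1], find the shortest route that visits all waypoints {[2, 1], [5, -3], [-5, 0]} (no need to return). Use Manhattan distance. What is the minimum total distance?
17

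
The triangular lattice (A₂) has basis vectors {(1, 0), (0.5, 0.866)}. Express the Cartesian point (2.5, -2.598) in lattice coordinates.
4b₁ - 3b₂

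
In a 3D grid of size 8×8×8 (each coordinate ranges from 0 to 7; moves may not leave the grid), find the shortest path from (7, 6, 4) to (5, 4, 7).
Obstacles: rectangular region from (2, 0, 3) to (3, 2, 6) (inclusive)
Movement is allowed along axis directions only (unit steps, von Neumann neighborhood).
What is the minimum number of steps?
7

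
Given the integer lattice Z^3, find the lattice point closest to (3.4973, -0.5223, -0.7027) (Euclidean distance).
(3, -1, -1)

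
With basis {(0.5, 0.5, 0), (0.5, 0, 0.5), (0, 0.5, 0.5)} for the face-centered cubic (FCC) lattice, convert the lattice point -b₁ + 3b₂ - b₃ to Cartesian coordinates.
(1, -1, 1)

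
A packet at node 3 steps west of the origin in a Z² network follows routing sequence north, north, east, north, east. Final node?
(-1, 3)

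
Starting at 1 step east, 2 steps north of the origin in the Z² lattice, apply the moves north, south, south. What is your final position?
(1, 1)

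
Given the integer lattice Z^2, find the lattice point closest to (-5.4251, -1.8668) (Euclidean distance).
(-5, -2)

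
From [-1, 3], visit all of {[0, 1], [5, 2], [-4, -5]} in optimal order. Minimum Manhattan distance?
23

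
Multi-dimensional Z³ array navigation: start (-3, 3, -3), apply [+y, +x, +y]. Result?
(-2, 5, -3)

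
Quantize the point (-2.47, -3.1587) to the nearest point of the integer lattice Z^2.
(-2, -3)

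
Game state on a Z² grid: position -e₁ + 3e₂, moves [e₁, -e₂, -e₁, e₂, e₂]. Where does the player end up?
(-1, 4)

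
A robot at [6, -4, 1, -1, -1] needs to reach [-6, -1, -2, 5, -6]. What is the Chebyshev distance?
12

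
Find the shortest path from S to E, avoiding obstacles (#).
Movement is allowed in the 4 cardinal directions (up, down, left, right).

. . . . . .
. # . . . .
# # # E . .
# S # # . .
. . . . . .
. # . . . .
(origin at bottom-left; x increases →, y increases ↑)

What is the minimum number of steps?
7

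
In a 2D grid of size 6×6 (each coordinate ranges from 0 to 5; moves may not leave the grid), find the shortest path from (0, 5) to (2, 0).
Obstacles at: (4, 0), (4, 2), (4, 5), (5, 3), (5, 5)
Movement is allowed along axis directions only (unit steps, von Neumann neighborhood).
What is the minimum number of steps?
7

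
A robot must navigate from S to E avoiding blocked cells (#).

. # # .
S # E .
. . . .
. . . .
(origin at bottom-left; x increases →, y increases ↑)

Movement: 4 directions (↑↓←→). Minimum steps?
4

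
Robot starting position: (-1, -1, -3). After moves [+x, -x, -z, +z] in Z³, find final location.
(-1, -1, -3)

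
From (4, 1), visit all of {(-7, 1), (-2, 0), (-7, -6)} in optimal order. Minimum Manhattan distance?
20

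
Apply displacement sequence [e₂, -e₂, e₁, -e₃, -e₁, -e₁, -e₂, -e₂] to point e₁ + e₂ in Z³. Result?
(0, -1, -1)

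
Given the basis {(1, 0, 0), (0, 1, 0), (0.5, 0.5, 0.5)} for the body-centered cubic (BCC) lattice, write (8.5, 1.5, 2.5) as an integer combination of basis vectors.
6b₁ - b₂ + 5b₃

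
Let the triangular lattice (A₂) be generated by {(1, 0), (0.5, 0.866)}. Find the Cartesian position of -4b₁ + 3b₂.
(-2.5, 2.598)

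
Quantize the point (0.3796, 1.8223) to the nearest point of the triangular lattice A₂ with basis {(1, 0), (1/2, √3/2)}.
(0, 1.732)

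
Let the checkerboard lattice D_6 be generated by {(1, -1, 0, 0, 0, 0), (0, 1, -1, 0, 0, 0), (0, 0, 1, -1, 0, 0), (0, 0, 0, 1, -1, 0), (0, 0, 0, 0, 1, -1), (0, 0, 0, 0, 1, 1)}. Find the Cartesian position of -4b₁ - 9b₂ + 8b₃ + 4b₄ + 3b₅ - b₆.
(-4, -5, 17, -4, -2, -4)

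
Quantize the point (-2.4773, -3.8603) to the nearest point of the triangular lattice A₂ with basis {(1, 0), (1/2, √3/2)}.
(-2.5, -4.33)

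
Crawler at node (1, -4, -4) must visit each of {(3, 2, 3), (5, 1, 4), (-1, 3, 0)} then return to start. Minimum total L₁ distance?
42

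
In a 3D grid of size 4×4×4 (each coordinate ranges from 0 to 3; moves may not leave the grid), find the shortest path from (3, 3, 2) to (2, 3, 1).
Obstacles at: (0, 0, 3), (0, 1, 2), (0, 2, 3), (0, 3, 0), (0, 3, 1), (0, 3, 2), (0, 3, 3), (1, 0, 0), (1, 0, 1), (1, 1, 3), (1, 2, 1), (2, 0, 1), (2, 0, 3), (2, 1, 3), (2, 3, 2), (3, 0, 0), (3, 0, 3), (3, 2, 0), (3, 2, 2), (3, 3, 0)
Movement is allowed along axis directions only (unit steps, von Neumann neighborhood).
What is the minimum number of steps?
2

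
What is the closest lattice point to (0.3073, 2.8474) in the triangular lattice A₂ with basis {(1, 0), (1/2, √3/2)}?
(0.5, 2.598)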